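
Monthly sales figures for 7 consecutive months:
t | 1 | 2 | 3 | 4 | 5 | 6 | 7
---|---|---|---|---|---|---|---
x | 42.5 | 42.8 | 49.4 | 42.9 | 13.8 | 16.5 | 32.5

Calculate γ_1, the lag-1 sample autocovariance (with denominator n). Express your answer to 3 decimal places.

78.401

Mean x̄ = (42.5 + 42.8 + 49.4 + 42.9 + 13.8 + 16.5 + 32.5)/7 = 34.3429
Σ_{t=1}^{6}(x_t−x̄)(x_{t+1}−x̄) = 548.8096
γ_1 = 548.8096 / 7 = 78.401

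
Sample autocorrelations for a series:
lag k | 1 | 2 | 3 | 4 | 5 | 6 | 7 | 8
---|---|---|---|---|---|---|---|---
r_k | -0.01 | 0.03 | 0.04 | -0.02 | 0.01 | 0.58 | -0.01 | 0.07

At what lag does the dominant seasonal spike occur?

The largest autocorrelation is r_6 = 0.58; the remaining lags stay at or below 0.07.
The dominant spike at lag 6 indicates a seasonal period of 6.

6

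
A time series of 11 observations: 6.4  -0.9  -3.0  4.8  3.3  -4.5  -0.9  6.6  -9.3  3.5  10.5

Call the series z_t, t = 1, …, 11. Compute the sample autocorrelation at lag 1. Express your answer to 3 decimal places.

-0.231

Mean z̄ = (6.4 − 0.9 − 3.0 + 4.8 + 3.3 − 4.5 − 0.9 + 6.6 − 9.3 + 3.5 + 10.5)/11 = 1.5000
Numerator Σ_{t=1}^{10}(z_t−z̄)(z_{t+1}−z̄) = -77.1900
Denominator Σ(z_t−z̄)² = 333.5600
r_1 = -77.1900 / 333.5600 = -0.231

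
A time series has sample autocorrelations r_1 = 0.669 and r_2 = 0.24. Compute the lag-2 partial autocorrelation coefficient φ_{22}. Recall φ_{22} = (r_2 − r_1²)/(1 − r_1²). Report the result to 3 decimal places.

φ_{22} = (r_2 − r_1²) / (1 − r_1²)
r_1² = (0.669)² = 0.447561
Numerator = 0.24 − 0.4476 = -0.2076; denominator = 1 − 0.4476 = 0.5524
φ_{22} = -0.2076 / 0.5524 = -0.376

-0.376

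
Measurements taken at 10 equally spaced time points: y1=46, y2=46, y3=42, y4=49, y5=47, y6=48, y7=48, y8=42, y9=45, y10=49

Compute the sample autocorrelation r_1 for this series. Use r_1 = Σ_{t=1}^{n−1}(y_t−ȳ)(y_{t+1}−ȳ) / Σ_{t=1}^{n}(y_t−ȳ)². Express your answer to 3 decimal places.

-0.165

Mean ȳ = (46 + 46 + 42 + 49 + 47 + 48 + 48 + 42 + 45 + 49)/10 = 46.2000
Numerator Σ_{t=1}^{9}(y_t−ȳ)(y_{t+1}−ȳ) = -9.8400
Denominator Σ(y_t−ȳ)² = 59.6000
r_1 = -9.8400 / 59.6000 = -0.165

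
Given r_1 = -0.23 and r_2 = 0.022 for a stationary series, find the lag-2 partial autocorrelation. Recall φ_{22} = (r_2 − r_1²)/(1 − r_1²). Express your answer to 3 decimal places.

-0.033

φ_{22} = (r_2 − r_1²) / (1 − r_1²)
r_1² = (-0.23)² = 0.0529
Numerator = 0.022 − 0.0529 = -0.0309; denominator = 1 − 0.0529 = 0.9471
φ_{22} = -0.0309 / 0.9471 = -0.033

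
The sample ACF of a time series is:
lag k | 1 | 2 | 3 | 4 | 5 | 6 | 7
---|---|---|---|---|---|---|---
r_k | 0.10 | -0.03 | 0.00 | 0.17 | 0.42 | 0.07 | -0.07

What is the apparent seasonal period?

5

The largest autocorrelation is r_5 = 0.42; the remaining lags stay at or below 0.17.
The dominant spike at lag 5 indicates a seasonal period of 5.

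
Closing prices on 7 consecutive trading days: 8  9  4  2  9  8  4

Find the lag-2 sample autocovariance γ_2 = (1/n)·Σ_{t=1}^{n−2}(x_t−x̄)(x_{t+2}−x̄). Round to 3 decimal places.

Mean x̄ = (8 + 9 + 4 + 2 + 9 + 8 + 4)/7 = 6.2857
Σ_{t=1}^{5}(x_t−x̄)(x_{t+2}−x̄) = -35.3061
γ_2 = -35.3061 / 7 = -5.044

-5.044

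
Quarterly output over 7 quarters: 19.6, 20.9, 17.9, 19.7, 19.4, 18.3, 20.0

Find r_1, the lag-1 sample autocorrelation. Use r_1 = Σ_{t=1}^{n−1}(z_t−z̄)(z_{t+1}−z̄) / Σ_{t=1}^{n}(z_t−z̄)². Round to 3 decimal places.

Mean z̄ = (19.6 + 20.9 + 17.9 + 19.7 + 19.4 + 18.3 + 20.0)/7 = 19.4000
Deviations from mean: 0.2000, 1.5000, -1.5000, 0.3000, 0.0000, -1.1000, 0.6000
Σ(z_t−z̄)(z_{t+1}−z̄) = (0.3000) + (-2.2500) + (-0.4500) + (0.0000) + (0.0000) + (-0.6600) = -3.0600
Denominator Σ(z_t−z̄)² = 6.2000
r_1 = -3.0600 / 6.2000 = -0.494

-0.494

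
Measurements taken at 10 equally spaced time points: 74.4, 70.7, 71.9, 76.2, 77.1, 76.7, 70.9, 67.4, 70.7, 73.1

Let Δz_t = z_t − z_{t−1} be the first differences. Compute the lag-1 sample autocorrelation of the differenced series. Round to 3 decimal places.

First differences Δz: -3.7, 1.2, 4.3, 0.9, -0.4, -5.8, -3.5, 3.3, 2.4
Mean of differences = -0.1444
Numerator Σ(Δz_t−Δz̄)(Δz_{t+1}−Δz̄) = 23.1991
Denominator Σ(Δz_t−Δz̄)² = 96.9422
r_1(Δz) = 23.1991 / 96.9422 = 0.239

0.239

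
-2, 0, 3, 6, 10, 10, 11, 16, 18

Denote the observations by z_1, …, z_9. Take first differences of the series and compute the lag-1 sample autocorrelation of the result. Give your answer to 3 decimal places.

-0.236

First differences Δz: 2, 3, 3, 4, 0, 1, 5, 2
Mean of differences = 2.5000
Numerator Σ(Δz_t−Δz̄)(Δz_{t+1}−Δz̄) = -4.2500
Denominator Σ(Δz_t−Δz̄)² = 18.0000
r_1(Δz) = -4.2500 / 18.0000 = -0.236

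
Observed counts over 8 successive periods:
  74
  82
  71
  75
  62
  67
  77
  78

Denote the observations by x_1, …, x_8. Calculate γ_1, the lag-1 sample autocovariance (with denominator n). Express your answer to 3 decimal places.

Mean x̄ = (74 + 82 + 71 + 75 + 62 + 67 + 77 + 78)/8 = 73.2500
Σ_{t=1}^{7}(x_t−x̄)(x_{t+1}−x̄) = 27.9375
γ_1 = 27.9375 / 8 = 3.492

3.492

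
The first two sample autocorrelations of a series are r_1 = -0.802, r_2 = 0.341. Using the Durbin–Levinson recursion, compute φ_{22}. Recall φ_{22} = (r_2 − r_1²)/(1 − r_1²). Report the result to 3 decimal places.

-0.847

φ_{22} = (r_2 − r_1²) / (1 − r_1²)
r_1² = (-0.802)² = 0.643204
Numerator = 0.341 − 0.6432 = -0.3022; denominator = 1 − 0.6432 = 0.3568
φ_{22} = -0.3022 / 0.3568 = -0.847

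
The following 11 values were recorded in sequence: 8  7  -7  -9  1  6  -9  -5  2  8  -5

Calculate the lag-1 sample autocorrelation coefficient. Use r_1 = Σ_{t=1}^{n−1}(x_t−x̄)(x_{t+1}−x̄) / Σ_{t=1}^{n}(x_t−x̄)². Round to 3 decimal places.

0.047

Mean x̄ = (8 + 7 − 7 − 9 + 1 + 6 − 9 − 5 + 2 + 8 − 5)/11 = -0.2727
Numerator Σ_{t=1}^{10}(x_t−x̄)(x_{t+1}−x̄) = 22.2893
Denominator Σ(x_t−x̄)² = 478.1818
r_1 = 22.2893 / 478.1818 = 0.047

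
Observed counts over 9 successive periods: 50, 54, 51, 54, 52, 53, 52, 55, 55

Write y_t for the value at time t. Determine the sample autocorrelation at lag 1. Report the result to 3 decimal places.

Mean ȳ = (50 + 54 + 51 + 54 + 52 + 53 + 52 + 55 + 55)/9 = 52.8889
Numerator Σ_{t=1}^{8}(y_t−ȳ)(y_{t+1}−ȳ) = -6.0123
Denominator Σ(y_t−ȳ)² = 24.8889
r_1 = -6.0123 / 24.8889 = -0.242

-0.242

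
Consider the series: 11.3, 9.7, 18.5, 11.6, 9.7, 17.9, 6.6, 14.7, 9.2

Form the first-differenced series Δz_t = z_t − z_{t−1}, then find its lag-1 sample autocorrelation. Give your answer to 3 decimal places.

-0.723

First differences Δz: -1.6, 8.8, -6.9, -1.9, 8.2, -11.3, 8.1, -5.5
Mean of differences = -0.2625
Numerator Σ(Δz_t−Δz̄)(Δz_{t+1}−Δz̄) = -304.7664
Denominator Σ(Δz_t−Δz̄)² = 421.4588
r_1(Δz) = -304.7664 / 421.4588 = -0.723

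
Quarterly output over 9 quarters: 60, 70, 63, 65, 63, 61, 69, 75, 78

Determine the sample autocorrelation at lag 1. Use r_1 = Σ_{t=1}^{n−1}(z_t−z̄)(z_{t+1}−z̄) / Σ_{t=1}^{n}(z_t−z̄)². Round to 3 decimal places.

0.311

Mean z̄ = (60 + 70 + 63 + 65 + 63 + 61 + 69 + 75 + 78)/9 = 67.1111
Numerator Σ_{t=1}^{8}(z_t−z̄)(z_{t+1}−z̄) = 99.3210
Denominator Σ(z_t−z̄)² = 318.8889
r_1 = 99.3210 / 318.8889 = 0.311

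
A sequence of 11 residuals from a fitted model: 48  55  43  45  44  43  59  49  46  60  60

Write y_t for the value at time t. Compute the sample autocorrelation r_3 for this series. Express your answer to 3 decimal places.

0.205

Mean ȳ = (48 + 55 + 43 + 45 + 44 + 43 + 59 + 49 + 46 + 60 + 60)/11 = 50.1818
Numerator Σ_{t=1}^{8}(y_t−ȳ)(y_{t+3}−ȳ) = 99.7190
Denominator Σ(y_t−ȳ)² = 485.6364
r_3 = 99.7190 / 485.6364 = 0.205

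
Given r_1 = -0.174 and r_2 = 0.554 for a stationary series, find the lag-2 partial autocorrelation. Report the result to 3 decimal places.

0.540

φ_{22} = (r_2 − r_1²) / (1 − r_1²)
r_1² = (-0.174)² = 0.030276
Numerator = 0.554 − 0.0303 = 0.5237; denominator = 1 − 0.0303 = 0.9697
φ_{22} = 0.5237 / 0.9697 = 0.540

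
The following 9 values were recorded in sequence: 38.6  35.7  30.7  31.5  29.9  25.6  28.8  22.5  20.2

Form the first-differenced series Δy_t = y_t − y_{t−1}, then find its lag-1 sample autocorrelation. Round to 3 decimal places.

-0.573

First differences Δy: -2.9, -5.0, 0.8, -1.6, -4.3, 3.2, -6.3, -2.3
Mean of differences = -2.3000
Numerator Σ(Δy_t−Δȳ)(Δy_{t+1}−Δȳ) = -38.9800
Denominator Σ(Δy_t−Δȳ)² = 68.0000
r_1(Δy) = -38.9800 / 68.0000 = -0.573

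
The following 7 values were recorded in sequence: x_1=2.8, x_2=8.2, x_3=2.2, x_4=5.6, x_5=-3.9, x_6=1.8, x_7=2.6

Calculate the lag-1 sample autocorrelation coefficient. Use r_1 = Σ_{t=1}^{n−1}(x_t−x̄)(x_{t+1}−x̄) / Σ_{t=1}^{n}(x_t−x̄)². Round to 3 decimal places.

-0.202

Mean x̄ = (2.8 + 8.2 + 2.2 + 5.6 − 3.9 + 1.8 + 2.6)/7 = 2.7571
Deviations from mean: 0.0429, 5.4429, -0.5571, 2.8429, -6.6571, -0.9571, -0.1571
Numerator Σ_{t=1}^{6}(x_t−x̄)(x_{t+1}−x̄) = -16.7861
Denominator Σ(x_t−x̄)² = 83.2771
r_1 = -16.7861 / 83.2771 = -0.202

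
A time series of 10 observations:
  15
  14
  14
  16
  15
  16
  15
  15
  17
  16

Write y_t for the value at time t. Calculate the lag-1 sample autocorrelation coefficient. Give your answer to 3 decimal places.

0.162

Mean ȳ = (15 + 14 + 14 + 16 + 15 + 16 + 15 + 15 + 17 + 16)/10 = 15.3000
Numerator Σ_{t=1}^{9}(y_t−ȳ)(y_{t+1}−ȳ) = 1.3100
Denominator Σ(y_t−ȳ)² = 8.1000
r_1 = 1.3100 / 8.1000 = 0.162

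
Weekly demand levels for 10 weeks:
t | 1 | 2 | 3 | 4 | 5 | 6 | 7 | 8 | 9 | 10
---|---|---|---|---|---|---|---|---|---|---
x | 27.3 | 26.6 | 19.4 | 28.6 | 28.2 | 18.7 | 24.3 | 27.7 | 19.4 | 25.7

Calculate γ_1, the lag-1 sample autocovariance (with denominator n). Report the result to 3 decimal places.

Mean x̄ = (27.3 + 26.6 + 19.4 + 28.6 + 28.2 + 18.7 + 24.3 + 27.7 + 19.4 + 25.7)/10 = 24.5900
Σ_{t=1}^{9}(x_t−x̄)(x_{t+1}−x̄) = -53.6791
γ_1 = -53.6791 / 10 = -5.368

-5.368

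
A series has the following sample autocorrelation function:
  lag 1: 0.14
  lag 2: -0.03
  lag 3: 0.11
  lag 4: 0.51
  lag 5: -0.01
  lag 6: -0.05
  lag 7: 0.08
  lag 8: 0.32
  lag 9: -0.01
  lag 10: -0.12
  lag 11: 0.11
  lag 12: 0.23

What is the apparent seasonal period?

The largest autocorrelation is r_4 = 0.51, with weaker echoes at lags 8 (0.32) and 12 (0.23); the remaining lags stay at or below 0.14.
The dominant spike at lag 4 indicates a seasonal period of 4.

4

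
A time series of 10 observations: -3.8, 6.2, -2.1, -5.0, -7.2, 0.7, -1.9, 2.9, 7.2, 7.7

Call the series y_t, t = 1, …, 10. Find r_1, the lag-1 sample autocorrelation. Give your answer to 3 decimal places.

Mean ȳ = (-3.8 + 6.2 − 2.1 − 5.0 − 7.2 + 0.7 − 1.9 + 2.9 + 7.2 + 7.7)/10 = 0.4700
Numerator Σ_{t=1}^{9}(y_t−ȳ)(y_{t+1}−ȳ) = 73.7631
Denominator Σ(y_t−ȳ)² = 255.5610
r_1 = 73.7631 / 255.5610 = 0.289

0.289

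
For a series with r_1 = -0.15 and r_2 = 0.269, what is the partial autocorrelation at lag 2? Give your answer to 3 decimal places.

φ_{22} = (r_2 − r_1²) / (1 − r_1²)
r_1² = (-0.15)² = 0.0225
Numerator = 0.269 − 0.0225 = 0.2465; denominator = 1 − 0.0225 = 0.9775
φ_{22} = 0.2465 / 0.9775 = 0.252

0.252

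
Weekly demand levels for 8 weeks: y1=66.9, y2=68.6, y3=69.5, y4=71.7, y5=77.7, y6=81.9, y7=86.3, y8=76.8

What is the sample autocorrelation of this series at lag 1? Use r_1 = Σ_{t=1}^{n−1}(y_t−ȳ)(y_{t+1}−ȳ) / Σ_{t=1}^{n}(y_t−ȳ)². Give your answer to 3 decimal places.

0.641

Mean ȳ = (66.9 + 68.6 + 69.5 + 71.7 + 77.7 + 81.9 + 86.3 + 76.8)/8 = 74.9250
Deviations from mean: -8.0250, -6.3250, -5.4250, -3.2250, 2.7750, 6.9750, 11.3750, 1.8750
Σ(y_t−ȳ)(y_{t+1}−ȳ) = (50.7581) + (34.3131) + (17.4956) + (-8.9494) + (19.3556) + (79.3406) + (21.3281) = 213.6419
Denominator Σ(y_t−ȳ)² = 333.4950
r_1 = 213.6419 / 333.4950 = 0.641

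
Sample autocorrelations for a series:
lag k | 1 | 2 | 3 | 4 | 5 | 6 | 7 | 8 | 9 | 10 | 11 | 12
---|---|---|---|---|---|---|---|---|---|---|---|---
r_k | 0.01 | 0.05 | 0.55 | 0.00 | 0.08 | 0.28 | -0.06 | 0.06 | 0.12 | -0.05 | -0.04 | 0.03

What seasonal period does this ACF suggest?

The largest autocorrelation is r_3 = 0.55, with a weaker echo at lag 6 (0.28); the remaining lags stay at or below 0.12.
The dominant spike at lag 3 indicates a seasonal period of 3.

3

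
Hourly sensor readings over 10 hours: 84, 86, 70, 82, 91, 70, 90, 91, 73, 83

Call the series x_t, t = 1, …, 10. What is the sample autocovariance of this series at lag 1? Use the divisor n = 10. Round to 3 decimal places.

Mean x̄ = (84 + 86 + 70 + 82 + 91 + 70 + 90 + 91 + 73 + 83)/10 = 82.0000
Σ_{t=1}^{9}(x_t−x̄)(x_{t+1}−x̄) = -262.0000
γ_1 = -262.0000 / 10 = -26.200

-26.200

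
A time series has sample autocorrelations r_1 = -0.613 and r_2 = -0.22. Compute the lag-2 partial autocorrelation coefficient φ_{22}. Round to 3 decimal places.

φ_{22} = (r_2 − r_1²) / (1 − r_1²)
r_1² = (-0.613)² = 0.375769
Numerator = -0.22 − 0.3758 = -0.5958; denominator = 1 − 0.3758 = 0.6242
φ_{22} = -0.5958 / 0.6242 = -0.954

-0.954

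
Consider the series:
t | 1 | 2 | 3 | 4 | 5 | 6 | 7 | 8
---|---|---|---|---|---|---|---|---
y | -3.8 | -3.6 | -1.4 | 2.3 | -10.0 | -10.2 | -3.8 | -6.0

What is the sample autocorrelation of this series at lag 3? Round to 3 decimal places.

Mean ȳ = (-3.8 − 3.6 − 1.4 + 2.3 − 10.0 − 10.2 − 3.8 − 6.0)/8 = -4.5625
Deviations from mean: 0.7625, 0.9625, 3.1625, 6.8625, -5.4375, -5.6375, 0.7625, -1.4375
Σ(y_t−ȳ)(y_{t+3}−ȳ) = (5.2327) + (-5.2336) + (-17.8286) + (5.2327) + (7.8164) = -4.7805
Denominator Σ(y_t−ȳ)² = 122.5988
r_3 = -4.7805 / 122.5988 = -0.039

-0.039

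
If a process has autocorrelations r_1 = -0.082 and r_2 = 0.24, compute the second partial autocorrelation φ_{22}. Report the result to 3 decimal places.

0.235

φ_{22} = (r_2 − r_1²) / (1 − r_1²)
r_1² = (-0.082)² = 0.006724
Numerator = 0.24 − 0.0067 = 0.2333; denominator = 1 − 0.0067 = 0.9933
φ_{22} = 0.2333 / 0.9933 = 0.235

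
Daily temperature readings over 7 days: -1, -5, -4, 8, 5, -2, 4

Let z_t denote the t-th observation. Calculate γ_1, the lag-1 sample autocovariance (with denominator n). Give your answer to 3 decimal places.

1.866

Mean z̄ = (-1 − 5 − 4 + 8 + 5 − 2 + 4)/7 = 0.7143
Deviations: -1.7143, -5.7143, -4.7143, 7.2857, 4.2857, -2.7143, 3.2857
Σ_{t=1}^{6}(z_t−z̄)(z_{t+1}−z̄) = 13.0612
γ_1 = 13.0612 / 7 = 1.866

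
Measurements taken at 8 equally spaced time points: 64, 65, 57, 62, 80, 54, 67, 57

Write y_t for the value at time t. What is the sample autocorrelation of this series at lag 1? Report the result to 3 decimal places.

-0.509

Mean ȳ = (64 + 65 + 57 + 62 + 80 + 54 + 67 + 57)/8 = 63.2500
Deviations from mean: 0.7500, 1.7500, -6.2500, -1.2500, 16.7500, -9.2500, 3.7500, -6.2500
Numerator Σ_{t=1}^{7}(y_t−ȳ)(y_{t+1}−ȳ) = -235.8125
Denominator Σ(y_t−ȳ)² = 463.5000
r_1 = -235.8125 / 463.5000 = -0.509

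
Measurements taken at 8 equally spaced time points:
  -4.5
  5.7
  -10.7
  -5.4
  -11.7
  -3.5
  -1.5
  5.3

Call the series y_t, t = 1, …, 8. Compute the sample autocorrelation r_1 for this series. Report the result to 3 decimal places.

Mean ȳ = (-4.5 + 5.7 − 10.7 − 5.4 − 11.7 − 3.5 − 1.5 + 5.3)/8 = -3.2875
Numerator Σ_{t=1}^{7}(y_t−ȳ)(y_{t+1}−ȳ) = -27.3289
Denominator Σ(y_t−ȳ)² = 289.4088
r_1 = -27.3289 / 289.4088 = -0.094

-0.094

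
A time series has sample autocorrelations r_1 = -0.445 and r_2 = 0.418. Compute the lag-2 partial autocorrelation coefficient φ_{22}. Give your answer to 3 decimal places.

0.274

φ_{22} = (r_2 − r_1²) / (1 − r_1²)
r_1² = (-0.445)² = 0.198025
Numerator = 0.418 − 0.1980 = 0.2200; denominator = 1 − 0.1980 = 0.8020
φ_{22} = 0.2200 / 0.8020 = 0.274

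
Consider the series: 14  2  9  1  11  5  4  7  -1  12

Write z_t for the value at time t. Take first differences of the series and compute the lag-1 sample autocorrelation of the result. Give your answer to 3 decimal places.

First differences Δz: -12, 7, -8, 10, -6, -1, 3, -8, 13
Mean of differences = -0.2222
Numerator Σ(Δz_t−Δz̄)(Δz_{t+1}−Δz̄) = -405.7160
Denominator Σ(Δz_t−Δz̄)² = 635.5556
r_1(Δz) = -405.7160 / 635.5556 = -0.638

-0.638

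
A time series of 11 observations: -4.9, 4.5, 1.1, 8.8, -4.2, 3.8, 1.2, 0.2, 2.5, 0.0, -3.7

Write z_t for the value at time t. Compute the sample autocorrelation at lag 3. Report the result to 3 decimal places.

-0.295

Mean z̄ = (-4.9 + 4.5 + 1.1 + 8.8 − 4.2 + 3.8 + 1.2 + 0.2 + 2.5 + 0.0 − 3.7)/11 = 0.8455
Numerator Σ_{t=1}^{8}(z_t−z̄)(z_{t+3}−z̄) = -49.7898
Denominator Σ(z_t−z̄)² = 168.5473
r_3 = -49.7898 / 168.5473 = -0.295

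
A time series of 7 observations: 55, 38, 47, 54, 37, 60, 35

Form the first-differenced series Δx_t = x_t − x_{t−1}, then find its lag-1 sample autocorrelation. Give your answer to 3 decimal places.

First differences Δx: -17, 9, 7, -17, 23, -25
Mean of differences = -3.3333
Numerator Σ(Δx_t−Δx̄)(Δx_{t+1}−Δx̄) = -1112.7778
Denominator Σ(Δx_t−Δx̄)² = 1795.3333
r_1(Δx) = -1112.7778 / 1795.3333 = -0.620

-0.620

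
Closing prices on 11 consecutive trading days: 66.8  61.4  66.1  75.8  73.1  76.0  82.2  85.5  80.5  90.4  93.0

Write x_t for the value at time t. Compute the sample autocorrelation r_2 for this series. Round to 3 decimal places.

Mean x̄ = (66.8 + 61.4 + 66.1 + 75.8 + 73.1 + 76.0 + 82.2 + 85.5 + 80.5 + 90.4 + 93.0)/11 = 77.3455
Numerator Σ_{t=1}^{9}(x_t−x̄)(x_{t+2}−x̄) = 332.6222
Denominator Σ(x_t−x̄)² = 1029.6473
r_2 = 332.6222 / 1029.6473 = 0.323

0.323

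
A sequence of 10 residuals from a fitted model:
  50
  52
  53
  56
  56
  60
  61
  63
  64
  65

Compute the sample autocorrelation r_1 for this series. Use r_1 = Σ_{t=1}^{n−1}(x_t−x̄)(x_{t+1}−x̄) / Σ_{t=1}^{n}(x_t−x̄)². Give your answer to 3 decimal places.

0.707

Mean x̄ = (50 + 52 + 53 + 56 + 56 + 60 + 61 + 63 + 64 + 65)/10 = 58.0000
Numerator Σ_{t=1}^{9}(x_t−x̄)(x_{t+1}−x̄) = 181.0000
Denominator Σ(x_t−x̄)² = 256.0000
r_1 = 181.0000 / 256.0000 = 0.707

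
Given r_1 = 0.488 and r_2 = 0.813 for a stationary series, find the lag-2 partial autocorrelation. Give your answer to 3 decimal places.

φ_{22} = (r_2 − r_1²) / (1 − r_1²)
r_1² = (0.488)² = 0.238144
Numerator = 0.813 − 0.2381 = 0.5749; denominator = 1 − 0.2381 = 0.7619
φ_{22} = 0.5749 / 0.7619 = 0.755

0.755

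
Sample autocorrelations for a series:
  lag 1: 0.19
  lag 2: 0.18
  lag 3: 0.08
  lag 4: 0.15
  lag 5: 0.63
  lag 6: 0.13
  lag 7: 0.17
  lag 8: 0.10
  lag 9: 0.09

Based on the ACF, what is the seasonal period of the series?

The largest autocorrelation is r_5 = 0.63; the remaining lags stay at or below 0.19.
The dominant spike at lag 5 indicates a seasonal period of 5.

5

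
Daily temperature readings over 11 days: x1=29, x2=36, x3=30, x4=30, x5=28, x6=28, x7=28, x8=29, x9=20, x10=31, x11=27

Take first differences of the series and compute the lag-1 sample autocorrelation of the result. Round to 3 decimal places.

First differences Δx: 7, -6, 0, -2, 0, 0, 1, -9, 11, -4
Mean of differences = -0.2000
Numerator Σ(Δx_t−Δx̄)(Δx_{t+1}−Δx̄) = -195.0400
Denominator Σ(Δx_t−Δx̄)² = 307.6000
r_1(Δx) = -195.0400 / 307.6000 = -0.634

-0.634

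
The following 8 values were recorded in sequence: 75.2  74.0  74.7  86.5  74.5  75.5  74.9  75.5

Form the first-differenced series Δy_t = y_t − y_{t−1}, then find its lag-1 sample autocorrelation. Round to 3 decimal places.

First differences Δy: -1.2, 0.7, 11.8, -12.0, 1.0, -0.6, 0.6
Mean of differences = 0.0429
Numerator Σ(Δy_t−Δȳ)(Δy_{t+1}−Δȳ) = -147.1804
Denominator Σ(Δy_t−Δȳ)² = 286.8771
r_1(Δy) = -147.1804 / 286.8771 = -0.513

-0.513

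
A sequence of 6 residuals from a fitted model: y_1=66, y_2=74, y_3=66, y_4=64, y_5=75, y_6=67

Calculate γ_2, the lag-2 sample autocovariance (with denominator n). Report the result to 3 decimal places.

Mean ȳ = (66 + 74 + 66 + 64 + 75 + 67)/6 = 68.6667
Deviations: -2.6667, 5.3333, -2.6667, -4.6667, 6.3333, -1.6667
Σ_{t=1}^{4}(y_t−ȳ)(y_{t+2}−ȳ) = -26.8889
γ_2 = -26.8889 / 6 = -4.481

-4.481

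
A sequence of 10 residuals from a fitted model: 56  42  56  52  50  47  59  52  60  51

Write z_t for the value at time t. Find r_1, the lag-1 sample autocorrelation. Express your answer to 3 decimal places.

Mean z̄ = (56 + 42 + 56 + 52 + 50 + 47 + 59 + 52 + 60 + 51)/10 = 52.5000
Numerator Σ_{t=1}^{9}(z_t−z̄)(z_{t+1}−z̄) = -114.2500
Denominator Σ(z_t−z̄)² = 272.5000
r_1 = -114.2500 / 272.5000 = -0.419

-0.419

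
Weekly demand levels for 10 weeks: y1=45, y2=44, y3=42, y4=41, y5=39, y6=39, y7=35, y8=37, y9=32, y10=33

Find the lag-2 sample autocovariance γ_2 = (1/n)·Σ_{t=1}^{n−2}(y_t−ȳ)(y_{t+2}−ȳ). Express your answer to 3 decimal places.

6.752

Mean ȳ = (45 + 44 + 42 + 41 + 39 + 39 + 35 + 37 + 32 + 33)/10 = 38.7000
Σ_{t=1}^{8}(y_t−ȳ)(y_{t+2}−ȳ) = 67.5200
γ_2 = 67.5200 / 10 = 6.752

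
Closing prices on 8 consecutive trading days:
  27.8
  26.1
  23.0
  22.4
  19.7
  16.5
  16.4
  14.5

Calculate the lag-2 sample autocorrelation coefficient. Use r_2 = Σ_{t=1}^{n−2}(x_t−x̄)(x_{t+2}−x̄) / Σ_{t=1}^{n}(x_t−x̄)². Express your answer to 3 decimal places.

Mean x̄ = (27.8 + 26.1 + 23.0 + 22.4 + 19.7 + 16.5 + 16.4 + 14.5)/8 = 20.8000
Deviations from mean: 7.0000, 5.3000, 2.2000, 1.6000, -1.1000, -4.3000, -4.4000, -6.3000
Numerator Σ_{t=1}^{6}(x_t−x̄)(x_{t+2}−x̄) = 46.5100
Denominator Σ(x_t−x̄)² = 163.2400
r_2 = 46.5100 / 163.2400 = 0.285

0.285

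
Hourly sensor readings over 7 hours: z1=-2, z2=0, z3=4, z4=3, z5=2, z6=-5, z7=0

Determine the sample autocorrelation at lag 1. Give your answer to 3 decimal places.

0.118

Mean z̄ = (-2 + 0 + 4 + 3 + 2 − 5 + 0)/7 = 0.2857
Numerator Σ_{t=1}^{6}(z_t−z̄)(z_{t+1}−z̄) = 6.7755
Denominator Σ(z_t−z̄)² = 57.4286
r_1 = 6.7755 / 57.4286 = 0.118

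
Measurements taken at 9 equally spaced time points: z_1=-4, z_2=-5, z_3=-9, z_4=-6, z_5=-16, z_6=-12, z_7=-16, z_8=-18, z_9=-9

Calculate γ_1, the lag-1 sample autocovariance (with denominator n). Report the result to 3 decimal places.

8.003

Mean z̄ = (-4 − 5 − 9 − 6 − 16 − 12 − 16 − 18 − 9)/9 = -10.5556
Σ_{t=1}^{8}(z_t−z̄)(z_{t+1}−z̄) = 72.0247
γ_1 = 72.0247 / 9 = 8.003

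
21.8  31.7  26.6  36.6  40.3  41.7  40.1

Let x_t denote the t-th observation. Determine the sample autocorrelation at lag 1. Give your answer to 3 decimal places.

Mean x̄ = (21.8 + 31.7 + 26.6 + 36.6 + 40.3 + 41.7 + 40.1)/7 = 34.1143
Deviations from mean: -12.3143, -2.4143, -7.5143, 2.4857, 6.1857, 7.5857, 5.9857
Σ(x_t−x̄)(x_{t+1}−x̄) = (29.7302) + (18.1416) + (-18.6784) + (15.3759) + (46.9231) + (45.4059) = 136.8984
Denominator Σ(x_t−x̄)² = 351.7486
r_1 = 136.8984 / 351.7486 = 0.389

0.389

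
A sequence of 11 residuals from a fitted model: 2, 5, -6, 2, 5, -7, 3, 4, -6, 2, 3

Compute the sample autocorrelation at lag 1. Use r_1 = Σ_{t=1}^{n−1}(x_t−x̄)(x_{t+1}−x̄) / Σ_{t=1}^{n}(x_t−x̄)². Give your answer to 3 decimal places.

-0.460

Mean x̄ = (2 + 5 − 6 + 2 + 5 − 7 + 3 + 4 − 6 + 2 + 3)/11 = 0.6364
Numerator Σ_{t=1}^{10}(x_t−x̄)(x_{t+1}−x̄) = -97.6777
Denominator Σ(x_t−x̄)² = 212.5455
r_1 = -97.6777 / 212.5455 = -0.460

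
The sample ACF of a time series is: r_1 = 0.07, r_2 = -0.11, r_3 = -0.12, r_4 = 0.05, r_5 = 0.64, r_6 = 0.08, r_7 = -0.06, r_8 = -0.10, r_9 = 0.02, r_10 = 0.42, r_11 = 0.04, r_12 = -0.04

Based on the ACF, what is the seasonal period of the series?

The largest autocorrelation is r_5 = 0.64, with a weaker echo at lag 10 (0.42); the remaining lags stay at or below 0.08.
The dominant spike at lag 5 indicates a seasonal period of 5.

5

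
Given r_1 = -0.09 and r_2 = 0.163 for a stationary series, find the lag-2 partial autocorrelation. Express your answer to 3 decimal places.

0.156

φ_{22} = (r_2 − r_1²) / (1 − r_1²)
r_1² = (-0.09)² = 0.0081
Numerator = 0.163 − 0.0081 = 0.1549; denominator = 1 − 0.0081 = 0.9919
φ_{22} = 0.1549 / 0.9919 = 0.156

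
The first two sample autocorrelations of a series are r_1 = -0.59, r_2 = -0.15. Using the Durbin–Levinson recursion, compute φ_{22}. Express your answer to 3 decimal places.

φ_{22} = (r_2 − r_1²) / (1 − r_1²)
r_1² = (-0.59)² = 0.3481
Numerator = -0.15 − 0.3481 = -0.4981; denominator = 1 − 0.3481 = 0.6519
φ_{22} = -0.4981 / 0.6519 = -0.764

-0.764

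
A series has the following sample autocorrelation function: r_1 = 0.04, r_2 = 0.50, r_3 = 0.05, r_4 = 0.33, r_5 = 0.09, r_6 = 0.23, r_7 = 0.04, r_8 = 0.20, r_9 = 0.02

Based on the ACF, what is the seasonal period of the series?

2

The largest autocorrelation is r_2 = 0.50, with weaker echoes at lags 4 (0.33), 6 (0.23) and 8 (0.20); the remaining lags stay at or below 0.09.
The dominant spike at lag 2 indicates a seasonal period of 2.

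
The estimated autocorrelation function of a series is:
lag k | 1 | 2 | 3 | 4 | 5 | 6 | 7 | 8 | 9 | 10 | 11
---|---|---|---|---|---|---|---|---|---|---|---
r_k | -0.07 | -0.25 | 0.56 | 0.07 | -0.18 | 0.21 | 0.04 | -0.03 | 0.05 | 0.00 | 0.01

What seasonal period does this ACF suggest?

The largest autocorrelation is r_3 = 0.56, with a weaker echo at lag 6 (0.21); the remaining lags stay at or below 0.07.
The dominant spike at lag 3 indicates a seasonal period of 3.

3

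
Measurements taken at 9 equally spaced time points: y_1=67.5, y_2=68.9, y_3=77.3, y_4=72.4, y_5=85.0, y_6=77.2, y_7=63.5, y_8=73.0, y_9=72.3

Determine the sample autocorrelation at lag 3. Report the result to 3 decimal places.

-0.079

Mean ȳ = (67.5 + 68.9 + 77.3 + 72.4 + 85.0 + 77.2 + 63.5 + 73.0 + 72.3)/9 = 73.0111
Numerator Σ_{t=1}^{6}(y_t−ȳ)(y_{t+3}−ȳ) = -25.2537
Denominator Σ(y_t−ȳ)² = 318.2889
r_3 = -25.2537 / 318.2889 = -0.079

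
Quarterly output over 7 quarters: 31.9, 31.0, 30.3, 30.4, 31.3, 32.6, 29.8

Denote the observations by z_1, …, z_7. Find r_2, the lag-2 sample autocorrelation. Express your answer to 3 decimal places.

Mean z̄ = (31.9 + 31.0 + 30.3 + 30.4 + 31.3 + 32.6 + 29.8)/7 = 31.0429
Deviations from mean: 0.8571, -0.0429, -0.7429, -0.6429, 0.2571, 1.5571, -1.2429
Numerator Σ_{t=1}^{5}(z_t−z̄)(z_{t+2}−z̄) = -2.1208
Denominator Σ(z_t−z̄)² = 5.7371
r_2 = -2.1208 / 5.7371 = -0.370

-0.370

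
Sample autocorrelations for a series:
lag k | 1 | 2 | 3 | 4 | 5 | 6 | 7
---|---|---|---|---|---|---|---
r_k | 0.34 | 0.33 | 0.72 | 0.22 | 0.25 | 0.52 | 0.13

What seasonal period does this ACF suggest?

3

The largest autocorrelation is r_3 = 0.72, with a weaker echo at lag 6 (0.52); the remaining lags stay at or below 0.34. The elevated value at lag 1 (0.34), dropping to 0.33 at lag 2, reflects decaying short-term dependence rather than seasonality.
The dominant spike at lag 3 indicates a seasonal period of 3.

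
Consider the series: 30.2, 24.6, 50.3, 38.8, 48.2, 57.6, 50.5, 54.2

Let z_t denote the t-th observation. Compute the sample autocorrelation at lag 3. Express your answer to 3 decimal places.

Mean z̄ = (30.2 + 24.6 + 50.3 + 38.8 + 48.2 + 57.6 + 50.5 + 54.2)/8 = 44.3000
Σ(z_t−z̄)(z_{t+3}−z̄) = (77.5500) + (-76.8300) + (79.8000) + (-34.1000) + (38.6100) = 85.0300
Denominator Σ(z_t−z̄)² = 981.7000
r_3 = 85.0300 / 981.7000 = 0.087

0.087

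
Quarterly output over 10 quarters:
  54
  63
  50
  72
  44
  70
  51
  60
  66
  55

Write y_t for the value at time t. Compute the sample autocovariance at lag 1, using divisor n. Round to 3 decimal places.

-64.825

Mean ȳ = (54 + 63 + 50 + 72 + 44 + 70 + 51 + 60 + 66 + 55)/10 = 58.5000
Σ_{t=1}^{9}(y_t−ȳ)(y_{t+1}−ȳ) = -648.2500
γ_1 = -648.2500 / 10 = -64.825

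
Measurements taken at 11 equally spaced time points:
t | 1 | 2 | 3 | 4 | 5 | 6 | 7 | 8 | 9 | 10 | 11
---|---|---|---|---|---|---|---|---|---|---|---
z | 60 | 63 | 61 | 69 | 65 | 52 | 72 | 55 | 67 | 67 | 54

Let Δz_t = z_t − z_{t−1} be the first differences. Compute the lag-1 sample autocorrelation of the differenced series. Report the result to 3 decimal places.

-0.638

First differences Δz: 3, -2, 8, -4, -13, 20, -17, 12, 0, -13
Mean of differences = -0.6000
Numerator Σ(Δz_t−Δz̄)(Δz_{t+1}−Δz̄) = -803.9600
Denominator Σ(Δz_t−Δz̄)² = 1260.4000
r_1(Δz) = -803.9600 / 1260.4000 = -0.638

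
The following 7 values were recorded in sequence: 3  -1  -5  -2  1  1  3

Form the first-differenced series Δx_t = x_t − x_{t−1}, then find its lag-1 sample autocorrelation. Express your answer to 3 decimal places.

0.241

First differences Δx: -4, -4, 3, 3, 0, 2
Mean of differences = 0.0000
Numerator Σ(Δx_t−Δx̄)(Δx_{t+1}−Δx̄) = 13.0000
Denominator Σ(Δx_t−Δx̄)² = 54.0000
r_1(Δx) = 13.0000 / 54.0000 = 0.241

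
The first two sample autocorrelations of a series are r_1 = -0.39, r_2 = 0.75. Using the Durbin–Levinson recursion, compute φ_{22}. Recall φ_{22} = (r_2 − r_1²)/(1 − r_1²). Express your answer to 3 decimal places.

φ_{22} = (r_2 − r_1²) / (1 − r_1²)
r_1² = (-0.39)² = 0.1521
Numerator = 0.75 − 0.1521 = 0.5979; denominator = 1 − 0.1521 = 0.8479
φ_{22} = 0.5979 / 0.8479 = 0.705

0.705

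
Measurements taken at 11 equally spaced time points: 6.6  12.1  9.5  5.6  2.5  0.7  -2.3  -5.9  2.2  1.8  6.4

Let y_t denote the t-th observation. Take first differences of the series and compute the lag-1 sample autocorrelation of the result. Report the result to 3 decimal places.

-0.027

First differences Δy: 5.5, -2.6, -3.9, -3.1, -1.8, -3.0, -3.6, 8.1, -0.4, 4.6
Mean of differences = -0.0200
Numerator Σ(Δy_t−Δȳ)(Δy_{t+1}−Δȳ) = -4.7364
Denominator Σ(Δy_t−Δȳ)² = 173.9560
r_1(Δy) = -4.7364 / 173.9560 = -0.027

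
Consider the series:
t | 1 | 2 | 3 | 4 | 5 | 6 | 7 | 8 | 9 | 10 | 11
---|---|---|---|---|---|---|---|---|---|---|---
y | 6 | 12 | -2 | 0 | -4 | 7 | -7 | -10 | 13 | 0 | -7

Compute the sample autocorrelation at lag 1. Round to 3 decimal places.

-0.157

Mean ȳ = (6 + 12 − 2 + 0 − 4 + 7 − 7 − 10 + 13 + 0 − 7)/11 = 0.7273
Numerator Σ_{t=1}^{10}(y_t−ȳ)(y_{t+1}−ȳ) = -96.0744
Denominator Σ(y_t−ȳ)² = 610.1818
r_1 = -96.0744 / 610.1818 = -0.157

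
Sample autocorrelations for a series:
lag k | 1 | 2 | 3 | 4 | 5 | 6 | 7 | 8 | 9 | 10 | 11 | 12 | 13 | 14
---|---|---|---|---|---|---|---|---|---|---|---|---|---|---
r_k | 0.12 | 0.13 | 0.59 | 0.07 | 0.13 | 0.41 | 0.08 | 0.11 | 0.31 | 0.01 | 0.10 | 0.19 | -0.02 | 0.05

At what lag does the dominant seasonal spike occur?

3

The largest autocorrelation is r_3 = 0.59, with weaker echoes at lags 6 (0.41), 9 (0.31) and 12 (0.19); the remaining lags stay at or below 0.13.
The dominant spike at lag 3 indicates a seasonal period of 3.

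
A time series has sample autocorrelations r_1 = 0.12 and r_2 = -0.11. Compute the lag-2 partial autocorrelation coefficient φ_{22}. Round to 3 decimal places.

-0.126

φ_{22} = (r_2 − r_1²) / (1 − r_1²)
r_1² = (0.12)² = 0.0144
Numerator = -0.11 − 0.0144 = -0.1244; denominator = 1 − 0.0144 = 0.9856
φ_{22} = -0.1244 / 0.9856 = -0.126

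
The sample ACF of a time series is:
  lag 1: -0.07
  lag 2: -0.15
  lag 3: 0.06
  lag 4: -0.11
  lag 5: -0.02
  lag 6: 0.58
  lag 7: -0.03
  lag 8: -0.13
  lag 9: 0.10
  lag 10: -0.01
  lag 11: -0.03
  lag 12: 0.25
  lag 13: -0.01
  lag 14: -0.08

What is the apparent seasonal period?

The largest autocorrelation is r_6 = 0.58, with a weaker echo at lag 12 (0.25); the remaining lags stay at or below 0.10.
The dominant spike at lag 6 indicates a seasonal period of 6.

6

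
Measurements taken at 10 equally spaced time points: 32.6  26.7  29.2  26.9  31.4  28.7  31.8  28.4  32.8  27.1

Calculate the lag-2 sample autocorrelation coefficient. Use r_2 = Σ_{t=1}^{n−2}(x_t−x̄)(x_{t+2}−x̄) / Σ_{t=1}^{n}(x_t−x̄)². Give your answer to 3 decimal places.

Mean x̄ = (32.6 + 26.7 + 29.2 + 26.9 + 31.4 + 28.7 + 31.8 + 28.4 + 32.8 + 27.1)/10 = 29.5600
Numerator Σ_{t=1}^{8}(x_t−x̄)(x_{t+2}−x̄) = 23.3688
Denominator Σ(x_t−x̄)² = 51.6640
r_2 = 23.3688 / 51.6640 = 0.452

0.452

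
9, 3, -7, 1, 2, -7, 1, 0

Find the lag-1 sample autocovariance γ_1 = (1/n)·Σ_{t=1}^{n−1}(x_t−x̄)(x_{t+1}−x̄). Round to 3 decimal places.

-2.289

Mean x̄ = (9 + 3 − 7 + 1 + 2 − 7 + 1 + 0)/8 = 0.2500
Σ_{t=1}^{7}(x_t−x̄)(x_{t+1}−x̄) = -18.3125
γ_1 = -18.3125 / 8 = -2.289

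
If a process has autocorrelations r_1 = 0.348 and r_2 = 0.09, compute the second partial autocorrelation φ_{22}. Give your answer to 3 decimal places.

φ_{22} = (r_2 − r_1²) / (1 − r_1²)
r_1² = (0.348)² = 0.121104
Numerator = 0.09 − 0.1211 = -0.0311; denominator = 1 − 0.1211 = 0.8789
φ_{22} = -0.0311 / 0.8789 = -0.035

-0.035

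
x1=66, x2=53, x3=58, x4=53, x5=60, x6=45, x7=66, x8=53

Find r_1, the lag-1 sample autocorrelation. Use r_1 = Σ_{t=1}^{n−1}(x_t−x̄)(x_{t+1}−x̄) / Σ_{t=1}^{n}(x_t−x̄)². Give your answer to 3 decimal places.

-0.654

Mean x̄ = (66 + 53 + 58 + 53 + 60 + 45 + 66 + 53)/8 = 56.7500
Deviations from mean: 9.2500, -3.7500, 1.2500, -3.7500, 3.2500, -11.7500, 9.2500, -3.7500
Σ(x_t−x̄)(x_{t+1}−x̄) = (-34.6875) + (-4.6875) + (-4.6875) + (-12.1875) + (-38.1875) + (-108.6875) + (-34.6875) = -237.8125
Denominator Σ(x_t−x̄)² = 363.5000
r_1 = -237.8125 / 363.5000 = -0.654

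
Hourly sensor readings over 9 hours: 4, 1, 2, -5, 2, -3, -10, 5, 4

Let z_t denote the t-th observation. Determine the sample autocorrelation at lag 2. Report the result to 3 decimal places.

Mean z̄ = (4 + 1 + 2 − 5 + 2 − 3 − 10 + 5 + 4)/9 = 0.0000
Numerator Σ_{t=1}^{7}(z_t−z̄)(z_{t+2}−z̄) = -53.0000
Denominator Σ(z_t−z̄)² = 200.0000
r_2 = -53.0000 / 200.0000 = -0.265

-0.265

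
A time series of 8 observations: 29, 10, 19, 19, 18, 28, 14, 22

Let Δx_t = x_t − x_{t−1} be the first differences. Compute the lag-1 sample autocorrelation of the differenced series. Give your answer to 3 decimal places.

First differences Δx: -19, 9, 0, -1, 10, -14, 8
Mean of differences = -1.0000
Numerator Σ(Δx_t−Δx̄)(Δx_{t+1}−Δx̄) = -430.0000
Denominator Σ(Δx_t−Δx̄)² = 796.0000
r_1(Δx) = -430.0000 / 796.0000 = -0.540

-0.540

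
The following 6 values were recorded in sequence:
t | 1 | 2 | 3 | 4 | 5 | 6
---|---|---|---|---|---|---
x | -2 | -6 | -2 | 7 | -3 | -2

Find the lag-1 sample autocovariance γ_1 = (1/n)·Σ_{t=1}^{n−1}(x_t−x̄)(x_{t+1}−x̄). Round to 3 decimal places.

Mean x̄ = (-2 − 6 − 2 + 7 − 3 − 2)/6 = -1.3333
Σ_{t=1}^{5}(x_t−x̄)(x_{t+1}−x̄) = -12.1111
γ_1 = -12.1111 / 6 = -2.019

-2.019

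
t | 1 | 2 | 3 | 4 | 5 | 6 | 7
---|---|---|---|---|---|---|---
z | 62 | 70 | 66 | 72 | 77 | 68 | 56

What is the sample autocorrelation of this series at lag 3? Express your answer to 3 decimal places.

-0.187

Mean z̄ = (62 + 70 + 66 + 72 + 77 + 68 + 56)/7 = 67.2857
Deviations from mean: -5.2857, 2.7143, -1.2857, 4.7143, 9.7143, 0.7143, -11.2857
Numerator Σ_{t=1}^{4}(z_t−z̄)(z_{t+3}−z̄) = -52.6735
Denominator Σ(z_t−z̄)² = 281.4286
r_3 = -52.6735 / 281.4286 = -0.187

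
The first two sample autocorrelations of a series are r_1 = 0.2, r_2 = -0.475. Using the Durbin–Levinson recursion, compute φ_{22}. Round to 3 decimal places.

-0.536

φ_{22} = (r_2 − r_1²) / (1 − r_1²)
r_1² = (0.2)² = 0.04
Numerator = -0.475 − 0.0400 = -0.5150; denominator = 1 − 0.0400 = 0.9600
φ_{22} = -0.5150 / 0.9600 = -0.536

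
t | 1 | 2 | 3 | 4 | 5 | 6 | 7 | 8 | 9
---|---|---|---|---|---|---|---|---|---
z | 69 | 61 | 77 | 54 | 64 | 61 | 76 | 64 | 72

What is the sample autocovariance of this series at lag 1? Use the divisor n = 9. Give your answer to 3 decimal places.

Mean z̄ = (69 + 61 + 77 + 54 + 64 + 61 + 76 + 64 + 72)/9 = 66.4444
Σ_{t=1}^{8}(z_t−z̄)(z_{t+1}−z̄) = -247.9753
γ_1 = -247.9753 / 9 = -27.553

-27.553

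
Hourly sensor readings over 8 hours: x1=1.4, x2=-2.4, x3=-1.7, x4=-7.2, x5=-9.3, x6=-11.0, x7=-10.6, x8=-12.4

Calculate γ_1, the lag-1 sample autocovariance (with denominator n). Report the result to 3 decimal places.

Mean x̄ = (1.4 − 2.4 − 1.7 − 7.2 − 9.3 − 11.0 − 10.6 − 12.4)/8 = -6.6500
Deviations: 8.0500, 4.2500, 4.9500, -0.5500, -2.6500, -4.3500, -3.9500, -5.7500
Σ_{t=1}^{7}(x_t−x̄)(x_{t+1}−x̄) = 105.4075
γ_1 = 105.4075 / 8 = 13.176

13.176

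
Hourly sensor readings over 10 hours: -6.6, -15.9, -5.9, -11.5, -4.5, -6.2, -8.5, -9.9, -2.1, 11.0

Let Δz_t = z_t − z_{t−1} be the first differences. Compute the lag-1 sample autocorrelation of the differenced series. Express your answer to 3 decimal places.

First differences Δz: -9.3, 10.0, -5.6, 7.0, -1.7, -2.3, -1.4, 7.8, 13.1
Mean of differences = 1.9556
Numerator Σ(Δz_t−Δz̄)(Δz_{t+1}−Δz̄) = -132.5209
Denominator Σ(Δz_t−Δz̄)² = 475.0222
r_1(Δz) = -132.5209 / 475.0222 = -0.279

-0.279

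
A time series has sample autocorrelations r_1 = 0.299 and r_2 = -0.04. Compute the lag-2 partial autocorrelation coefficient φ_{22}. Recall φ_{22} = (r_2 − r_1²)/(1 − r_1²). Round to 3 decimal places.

φ_{22} = (r_2 − r_1²) / (1 − r_1²)
r_1² = (0.299)² = 0.089401
Numerator = -0.04 − 0.0894 = -0.1294; denominator = 1 − 0.0894 = 0.9106
φ_{22} = -0.1294 / 0.9106 = -0.142

-0.142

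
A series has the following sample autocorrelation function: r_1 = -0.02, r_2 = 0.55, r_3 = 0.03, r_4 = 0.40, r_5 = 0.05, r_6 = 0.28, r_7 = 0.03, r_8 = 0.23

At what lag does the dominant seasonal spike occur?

2

The largest autocorrelation is r_2 = 0.55, with weaker echoes at lags 4 (0.40), 6 (0.28) and 8 (0.23); the remaining lags stay at or below 0.05.
The dominant spike at lag 2 indicates a seasonal period of 2.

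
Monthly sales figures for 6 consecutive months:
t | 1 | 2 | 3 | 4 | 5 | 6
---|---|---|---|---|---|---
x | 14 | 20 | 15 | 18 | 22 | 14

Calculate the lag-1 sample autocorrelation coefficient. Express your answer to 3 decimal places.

-0.496

Mean x̄ = (14 + 20 + 15 + 18 + 22 + 14)/6 = 17.1667
Deviations from mean: -3.1667, 2.8333, -2.1667, 0.8333, 4.8333, -3.1667
Σ(x_t−x̄)(x_{t+1}−x̄) = (-8.9722) + (-6.1389) + (-1.8056) + (4.0278) + (-15.3056) = -28.1944
Denominator Σ(x_t−x̄)² = 56.8333
r_1 = -28.1944 / 56.8333 = -0.496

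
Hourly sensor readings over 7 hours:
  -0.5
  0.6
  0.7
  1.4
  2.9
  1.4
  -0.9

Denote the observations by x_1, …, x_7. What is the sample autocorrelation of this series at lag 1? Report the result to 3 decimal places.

Mean x̄ = (-0.5 + 0.6 + 0.7 + 1.4 + 2.9 + 1.4 − 0.9)/7 = 0.8000
Σ(x_t−x̄)(x_{t+1}−x̄) = (0.2600) + (0.0200) + (-0.0600) + (1.2600) + (1.2600) + (-1.0200) = 1.7200
Denominator Σ(x_t−x̄)² = 9.7600
r_1 = 1.7200 / 9.7600 = 0.176

0.176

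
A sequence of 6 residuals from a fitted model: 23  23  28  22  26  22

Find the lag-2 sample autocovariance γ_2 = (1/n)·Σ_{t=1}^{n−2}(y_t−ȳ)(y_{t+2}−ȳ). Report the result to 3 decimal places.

1.667

Mean ȳ = (23 + 23 + 28 + 22 + 26 + 22)/6 = 24.0000
Deviations: -1.0000, -1.0000, 4.0000, -2.0000, 2.0000, -2.0000
Σ_{t=1}^{4}(y_t−ȳ)(y_{t+2}−ȳ) = 10.0000
γ_2 = 10.0000 / 6 = 1.667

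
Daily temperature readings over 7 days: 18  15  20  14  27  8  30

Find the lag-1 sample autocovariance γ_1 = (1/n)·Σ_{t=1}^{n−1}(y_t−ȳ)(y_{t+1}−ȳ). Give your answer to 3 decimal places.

-36.513

Mean ȳ = (18 + 15 + 20 + 14 + 27 + 8 + 30)/7 = 18.8571
Deviations: -0.8571, -3.8571, 1.1429, -4.8571, 8.1429, -10.8571, 11.1429
Σ_{t=1}^{6}(y_t−ȳ)(y_{t+1}−ȳ) = -255.5918
γ_1 = -255.5918 / 7 = -36.513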